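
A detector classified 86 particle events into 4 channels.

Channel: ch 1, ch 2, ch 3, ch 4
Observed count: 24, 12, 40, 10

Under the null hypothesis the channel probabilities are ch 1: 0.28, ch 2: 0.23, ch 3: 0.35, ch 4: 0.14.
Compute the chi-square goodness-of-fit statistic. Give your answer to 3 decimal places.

6.662

Expected counts E_i = n·p_i: 86×0.28 = 24.08, 86×0.23 = 19.78, 86×0.35 = 30.1, 86×0.14 = 12.04.
ch 1: (24 − 24.08)²/24.08 = 0.0064/24.08 = 0.0003
ch 2: (12 − 19.78)²/19.78 = 60.5284/19.78 = 3.0601
ch 3: (40 − 30.1)²/30.1 = 98.01/30.1 = 3.2561
ch 4: (10 − 12.04)²/12.04 = 4.1616/12.04 = 0.3456
Sum = 6.662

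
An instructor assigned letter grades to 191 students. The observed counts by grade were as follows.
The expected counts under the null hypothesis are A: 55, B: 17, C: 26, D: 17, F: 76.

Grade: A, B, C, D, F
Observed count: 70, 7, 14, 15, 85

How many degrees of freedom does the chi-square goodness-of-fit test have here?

There are k = 5 categories and no parameters were estimated from the data, so df = 5 − 1 = 4.

4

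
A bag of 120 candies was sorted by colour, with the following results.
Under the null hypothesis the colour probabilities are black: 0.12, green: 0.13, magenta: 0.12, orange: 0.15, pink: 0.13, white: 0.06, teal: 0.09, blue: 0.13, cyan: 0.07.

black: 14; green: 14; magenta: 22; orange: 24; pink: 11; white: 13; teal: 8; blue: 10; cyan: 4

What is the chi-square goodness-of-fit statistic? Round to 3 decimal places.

Expected counts E_i = n·p_i: 120×0.12 = 14.4, 120×0.13 = 15.6, 120×0.12 = 14.4, 120×0.15 = 18, 120×0.13 = 15.6, 120×0.06 = 7.2, 120×0.09 = 10.8, 120×0.13 = 15.6, 120×0.07 = 8.4.
black: (14 − 14.4)²/14.4 = 0.16/14.4 = 0.0111
green: (14 − 15.6)²/15.6 = 2.56/15.6 = 0.1641
magenta: (22 − 14.4)²/14.4 = 57.76/14.4 = 4.0111
orange: (24 − 18)²/18 = 36/18 = 2.0000
pink: (11 − 15.6)²/15.6 = 21.16/15.6 = 1.3564
white: (13 − 7.2)²/7.2 = 33.64/7.2 = 4.6722
teal: (8 − 10.8)²/10.8 = 7.84/10.8 = 0.7259
blue: (10 − 15.6)²/15.6 = 31.36/15.6 = 2.0103
cyan: (4 − 8.4)²/8.4 = 19.36/8.4 = 2.3048
Sum = 17.256

17.256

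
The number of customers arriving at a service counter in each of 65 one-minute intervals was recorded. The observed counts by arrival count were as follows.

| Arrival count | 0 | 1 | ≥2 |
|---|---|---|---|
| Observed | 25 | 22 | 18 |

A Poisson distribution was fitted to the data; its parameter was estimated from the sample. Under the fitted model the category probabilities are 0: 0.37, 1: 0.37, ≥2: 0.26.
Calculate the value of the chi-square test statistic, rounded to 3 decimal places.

Expected counts E_i = n·p_i: 65×0.37 = 24.05, 65×0.37 = 24.05, 65×0.26 = 16.9.
0: (25 − 24.05)²/24.05 = 0.9025/24.05 = 0.0375
1: (22 − 24.05)²/24.05 = 4.2025/24.05 = 0.1747
≥2: (18 − 16.9)²/16.9 = 1.21/16.9 = 0.0716
Sum = 0.284

0.284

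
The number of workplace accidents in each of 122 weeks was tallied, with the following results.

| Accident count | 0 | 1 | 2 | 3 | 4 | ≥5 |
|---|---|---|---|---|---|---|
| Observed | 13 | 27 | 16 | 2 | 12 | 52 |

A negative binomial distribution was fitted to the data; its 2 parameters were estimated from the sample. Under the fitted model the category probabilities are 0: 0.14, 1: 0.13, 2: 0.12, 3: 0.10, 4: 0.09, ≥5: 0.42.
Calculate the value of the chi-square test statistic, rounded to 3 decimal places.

17.560

Expected counts E_i = n·p_i: 122×0.14 = 17.08, 122×0.13 = 15.86, 122×0.12 = 14.64, 122×0.10 = 12.2, 122×0.09 = 10.98, 122×0.42 = 51.24.
0: (13 − 17.08)²/17.08 = 16.6464/17.08 = 0.9746
1: (27 − 15.86)²/15.86 = 124.0996/15.86 = 7.8247
2: (16 − 14.64)²/14.64 = 1.8496/14.64 = 0.1263
3: (2 − 12.2)²/12.2 = 104.04/12.2 = 8.5279
4: (12 − 10.98)²/10.98 = 1.0404/10.98 = 0.0948
≥5: (52 − 51.24)²/51.24 = 0.5776/51.24 = 0.0113
Sum = 17.560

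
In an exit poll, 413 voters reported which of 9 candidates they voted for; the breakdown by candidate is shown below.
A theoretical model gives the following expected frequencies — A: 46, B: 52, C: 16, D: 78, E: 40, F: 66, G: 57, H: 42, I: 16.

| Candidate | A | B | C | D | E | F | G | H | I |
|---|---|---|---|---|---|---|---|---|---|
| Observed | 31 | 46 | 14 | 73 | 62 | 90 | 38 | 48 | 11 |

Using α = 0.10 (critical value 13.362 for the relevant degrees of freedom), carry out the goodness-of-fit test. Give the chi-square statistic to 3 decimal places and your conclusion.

χ² = (31−46)²/46 + (46−52)²/52 + (14−16)²/16 + (73−78)²/78 + (62−40)²/40 + (90−66)²/66 + (38−57)²/57 + (48−42)²/42 + (11−16)²/16
   = 4.8913 + 0.6923 + 0.2500 + 0.3205 + 12.1000 + 8.7273 + 6.3333 + 0.8571 + 1.5625
Sum = 35.734
df = 8. Since 35.734 > 13.362, we reject H₀.

35.734; reject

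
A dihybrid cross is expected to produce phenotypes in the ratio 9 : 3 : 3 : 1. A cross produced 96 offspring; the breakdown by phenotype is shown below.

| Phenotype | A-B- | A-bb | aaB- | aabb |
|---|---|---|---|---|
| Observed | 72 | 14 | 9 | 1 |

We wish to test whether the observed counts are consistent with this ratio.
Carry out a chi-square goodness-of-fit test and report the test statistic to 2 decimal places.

15.56

Ratio total = 16. Expected counts: 96×9/16 = 54, 96×3/16 = 18, 96×3/16 = 18, 96×1/16 = 6.
cat         O        E   (O−E)²/E
A-B-       72       54      6.000
A-bb       14       18      0.889
aaB-        9       18      4.500
aabb        1        6      4.167
Sum = 15.56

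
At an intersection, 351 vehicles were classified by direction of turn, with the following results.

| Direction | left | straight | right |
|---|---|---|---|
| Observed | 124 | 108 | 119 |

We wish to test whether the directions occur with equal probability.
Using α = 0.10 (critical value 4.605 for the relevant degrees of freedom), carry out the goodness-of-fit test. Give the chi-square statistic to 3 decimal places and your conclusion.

1.145; do not reject

Under H₀ each category has probability 1/3, so each expected count is 351/3 = 117.
cat           O        E   (O−E)²/E
left        124      117     0.4188
straight    108      117     0.6923
right       119      117     0.0342
Sum = 1.145
df = 2. Since 1.145 < 4.605, we do not reject H₀.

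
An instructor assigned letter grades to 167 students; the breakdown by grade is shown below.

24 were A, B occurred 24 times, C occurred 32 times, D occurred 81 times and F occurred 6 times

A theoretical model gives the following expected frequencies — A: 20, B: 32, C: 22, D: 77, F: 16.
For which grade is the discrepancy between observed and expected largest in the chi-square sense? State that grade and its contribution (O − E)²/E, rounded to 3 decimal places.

χ² = (24−20)²/20 + (24−32)²/32 + (32−22)²/22 + (81−77)²/77 + (6−16)²/16
   = 0.8000 + 2.0000 + 4.5455 + 0.2078 + 6.2500
The largest term is for F: 6.250.

F, 6.250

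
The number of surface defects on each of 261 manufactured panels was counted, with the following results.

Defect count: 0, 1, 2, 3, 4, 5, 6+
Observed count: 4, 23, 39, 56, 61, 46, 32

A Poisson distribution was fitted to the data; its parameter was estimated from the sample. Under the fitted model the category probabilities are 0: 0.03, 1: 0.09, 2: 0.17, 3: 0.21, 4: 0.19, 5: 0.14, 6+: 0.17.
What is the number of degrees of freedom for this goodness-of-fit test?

5

There are k = 7 categories and 1 parameter estimated from the data, so df = 7 − 1 − 1 = 5.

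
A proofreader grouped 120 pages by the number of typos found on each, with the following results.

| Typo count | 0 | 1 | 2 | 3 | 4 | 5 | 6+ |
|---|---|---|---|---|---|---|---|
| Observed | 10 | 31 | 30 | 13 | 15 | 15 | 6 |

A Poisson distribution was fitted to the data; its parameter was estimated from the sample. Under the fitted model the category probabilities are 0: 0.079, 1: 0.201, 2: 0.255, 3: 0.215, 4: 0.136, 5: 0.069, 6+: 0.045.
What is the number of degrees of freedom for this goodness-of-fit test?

There are k = 7 categories and 1 parameter estimated from the data, so df = 7 − 1 − 1 = 5.

5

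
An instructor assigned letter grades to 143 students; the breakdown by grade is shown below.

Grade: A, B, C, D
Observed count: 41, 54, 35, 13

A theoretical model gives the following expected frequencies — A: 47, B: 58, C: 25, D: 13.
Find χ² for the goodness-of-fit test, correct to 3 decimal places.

5.042

cat         O        E   (O−E)²/E
A          41       47     0.7660
B          54       58     0.2759
C          35       25     4.0000
D          13       13     0.0000
Sum = 5.042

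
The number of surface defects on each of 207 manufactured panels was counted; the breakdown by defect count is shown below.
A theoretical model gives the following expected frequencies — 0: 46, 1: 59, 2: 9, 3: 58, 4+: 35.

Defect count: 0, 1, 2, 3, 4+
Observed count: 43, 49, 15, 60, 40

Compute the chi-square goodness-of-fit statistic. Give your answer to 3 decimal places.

6.674

cat         O        E   (O−E)²/E
0          43       46     0.1957
1          49       59     1.6949
2          15        9     4.0000
3          60       58     0.0690
4+         40       35     0.7143
Sum = 6.674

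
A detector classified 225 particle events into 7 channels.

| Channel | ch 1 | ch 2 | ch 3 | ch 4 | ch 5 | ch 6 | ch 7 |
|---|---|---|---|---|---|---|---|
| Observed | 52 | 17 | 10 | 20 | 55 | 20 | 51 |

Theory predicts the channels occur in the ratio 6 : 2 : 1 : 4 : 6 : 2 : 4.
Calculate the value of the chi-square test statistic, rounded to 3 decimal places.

Ratio total = 25. Expected counts: 225×6/25 = 54, 225×2/25 = 18, 225×1/25 = 9, 225×4/25 = 36, 225×6/25 = 54, 225×2/25 = 18, 225×4/25 = 36.
cat         O        E   (O−E)²/E
ch 1       52       54     0.0741
ch 2       17       18     0.0556
ch 3       10        9     0.1111
ch 4       20       36     7.1111
ch 5       55       54     0.0185
ch 6       20       18     0.2222
ch 7       51       36     6.2500
Sum = 13.843

13.843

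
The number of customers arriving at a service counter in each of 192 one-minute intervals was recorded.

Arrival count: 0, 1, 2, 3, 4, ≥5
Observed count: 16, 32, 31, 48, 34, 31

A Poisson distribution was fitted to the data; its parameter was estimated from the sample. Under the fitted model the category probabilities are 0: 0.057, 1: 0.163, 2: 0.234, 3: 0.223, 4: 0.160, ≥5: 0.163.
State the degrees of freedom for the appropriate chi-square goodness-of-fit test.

There are k = 6 categories and 1 parameter estimated from the data, so df = 6 − 1 − 1 = 4.

4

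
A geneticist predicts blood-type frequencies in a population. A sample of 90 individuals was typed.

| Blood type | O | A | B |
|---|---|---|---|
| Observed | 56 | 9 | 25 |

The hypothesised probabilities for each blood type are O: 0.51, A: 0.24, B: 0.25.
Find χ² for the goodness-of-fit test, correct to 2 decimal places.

Expected counts E_i = n·p_i: 90×0.51 = 45.9, 90×0.24 = 21.6, 90×0.25 = 22.5.
O: (56 − 45.9)²/45.9 = 102.01/45.9 = 2.222
A: (9 − 21.6)²/21.6 = 158.76/21.6 = 7.350
B: (25 − 22.5)²/22.5 = 6.25/22.5 = 0.278
Sum = 9.85

9.85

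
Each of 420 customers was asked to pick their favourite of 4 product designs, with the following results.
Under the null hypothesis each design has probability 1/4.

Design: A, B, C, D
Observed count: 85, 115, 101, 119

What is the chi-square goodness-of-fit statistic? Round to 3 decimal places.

6.781

Expected count for each of the 4 categories: 420/4 = 105.
cat         O        E   (O−E)²/E
A          85      105     3.8095
B         115      105     0.9524
C         101      105     0.1524
D         119      105     1.8667
Sum = 6.781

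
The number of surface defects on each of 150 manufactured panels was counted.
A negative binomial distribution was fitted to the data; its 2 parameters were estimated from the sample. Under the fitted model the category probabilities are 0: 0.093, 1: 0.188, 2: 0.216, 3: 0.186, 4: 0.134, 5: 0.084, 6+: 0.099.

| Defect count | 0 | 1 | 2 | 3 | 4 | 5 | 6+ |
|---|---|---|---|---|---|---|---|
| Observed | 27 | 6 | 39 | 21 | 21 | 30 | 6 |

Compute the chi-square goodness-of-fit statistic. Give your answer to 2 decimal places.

Expected counts E_i = n·p_i: 150×0.093 = 13.95, 150×0.188 = 28.2, 150×0.216 = 32.4, 150×0.186 = 27.9, 150×0.134 = 20.1, 150×0.084 = 12.6, 150×0.099 = 14.85.
0: (27 − 13.95)²/13.95 = 170.3025/13.95 = 12.208
1: (6 − 28.2)²/28.2 = 492.84/28.2 = 17.477
2: (39 − 32.4)²/32.4 = 43.56/32.4 = 1.344
3: (21 − 27.9)²/27.9 = 47.61/27.9 = 1.706
4: (21 − 20.1)²/20.1 = 0.81/20.1 = 0.040
5: (30 − 12.6)²/12.6 = 302.76/12.6 = 24.029
6+: (6 − 14.85)²/14.85 = 78.3225/14.85 = 5.274
Sum = 62.08

62.08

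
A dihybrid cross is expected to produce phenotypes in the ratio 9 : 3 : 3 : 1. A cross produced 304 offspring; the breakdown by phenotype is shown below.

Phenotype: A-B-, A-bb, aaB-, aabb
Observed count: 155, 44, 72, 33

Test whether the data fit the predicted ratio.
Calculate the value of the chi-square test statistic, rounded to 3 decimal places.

Ratio total = 16. Expected counts: 304×9/16 = 171, 304×3/16 = 57, 304×3/16 = 57, 304×1/16 = 19.
A-B-: (155 − 171)²/171 = 256/171 = 1.4971
A-bb: (44 − 57)²/57 = 169/57 = 2.9649
aaB-: (72 − 57)²/57 = 225/57 = 3.9474
aabb: (33 − 19)²/19 = 196/19 = 10.3158
Sum = 18.725

18.725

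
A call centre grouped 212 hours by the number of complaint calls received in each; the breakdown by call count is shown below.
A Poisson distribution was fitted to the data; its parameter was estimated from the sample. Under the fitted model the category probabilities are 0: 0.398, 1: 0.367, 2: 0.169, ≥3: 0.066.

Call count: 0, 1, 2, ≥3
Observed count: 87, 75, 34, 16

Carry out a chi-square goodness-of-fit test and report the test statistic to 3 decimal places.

0.564

Expected counts E_i = n·p_i: 212×0.398 = 84.376, 212×0.367 = 77.804, 212×0.169 = 35.828, 212×0.066 = 13.992.
cat         O        E   (O−E)²/E
0          87   84.376     0.0816
1          75   77.804     0.1011
2          34   35.828     0.0933
≥3         16   13.992     0.2882
Sum = 0.564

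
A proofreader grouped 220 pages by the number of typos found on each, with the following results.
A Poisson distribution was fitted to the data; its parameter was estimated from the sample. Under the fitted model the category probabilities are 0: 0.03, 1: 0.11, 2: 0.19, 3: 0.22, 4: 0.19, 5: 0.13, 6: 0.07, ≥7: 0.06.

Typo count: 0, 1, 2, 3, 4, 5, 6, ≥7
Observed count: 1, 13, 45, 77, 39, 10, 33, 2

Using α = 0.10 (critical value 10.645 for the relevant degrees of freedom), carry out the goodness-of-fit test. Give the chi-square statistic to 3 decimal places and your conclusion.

Expected counts E_i = n·p_i: 220×0.03 = 6.6, 220×0.11 = 24.2, 220×0.19 = 41.8, 220×0.22 = 48.4, 220×0.19 = 41.8, 220×0.13 = 28.6, 220×0.07 = 15.4, 220×0.06 = 13.2.
cat         O        E   (O−E)²/E
0           1      6.6     4.7515
1          13     24.2     5.1835
2          45     41.8     0.2450
3          77     48.4    16.9000
4          39     41.8     0.1876
5          10     28.6    12.0965
6          33     15.4    20.1143
≥7          2     13.2     9.5030
Sum = 68.981
df = 6. Since 68.981 > 10.645, we reject H₀.

68.981; reject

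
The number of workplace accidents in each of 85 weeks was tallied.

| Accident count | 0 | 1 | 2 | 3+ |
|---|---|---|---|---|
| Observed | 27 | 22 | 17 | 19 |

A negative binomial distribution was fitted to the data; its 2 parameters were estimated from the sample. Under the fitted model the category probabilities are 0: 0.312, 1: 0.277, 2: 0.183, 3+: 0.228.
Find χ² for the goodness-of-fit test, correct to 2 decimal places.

0.25

Expected counts E_i = n·p_i: 85×0.312 = 26.52, 85×0.277 = 23.545, 85×0.183 = 15.555, 85×0.228 = 19.38.
cat         O        E   (O−E)²/E
0          27    26.52      0.009
1          22   23.545      0.101
2          17   15.555      0.134
3+         19    19.38      0.007
Sum = 0.25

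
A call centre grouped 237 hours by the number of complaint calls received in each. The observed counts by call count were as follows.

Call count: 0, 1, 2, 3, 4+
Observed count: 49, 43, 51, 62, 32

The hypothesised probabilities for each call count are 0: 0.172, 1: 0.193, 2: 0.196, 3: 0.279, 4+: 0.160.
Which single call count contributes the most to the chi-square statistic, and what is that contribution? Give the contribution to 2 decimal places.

Expected counts E_i = n·p_i: 237×0.172 = 40.764, 237×0.193 = 45.741, 237×0.196 = 46.452, 237×0.279 = 66.123, 237×0.160 = 37.92.
cat         O        E   (O−E)²/E
0          49   40.764      1.664
1          43   45.741      0.164
2          51   46.452      0.445
3          62   66.123      0.257
4+         32    37.92      0.924
The largest term is for 0: 1.66.

0, 1.66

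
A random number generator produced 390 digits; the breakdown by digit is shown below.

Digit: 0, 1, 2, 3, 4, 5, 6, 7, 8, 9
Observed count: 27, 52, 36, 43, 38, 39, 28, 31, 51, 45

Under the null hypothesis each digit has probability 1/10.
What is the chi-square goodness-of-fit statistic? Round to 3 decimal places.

18.051

Under H₀ each category has probability 1/10, so each expected count is 390/10 = 39.
cat         O        E   (O−E)²/E
0          27       39     3.6923
1          52       39     4.3333
2          36       39     0.2308
3          43       39     0.4103
4          38       39     0.0256
5          39       39     0.0000
6          28       39     3.1026
7          31       39     1.6410
8          51       39     3.6923
9          45       39     0.9231
Sum = 18.051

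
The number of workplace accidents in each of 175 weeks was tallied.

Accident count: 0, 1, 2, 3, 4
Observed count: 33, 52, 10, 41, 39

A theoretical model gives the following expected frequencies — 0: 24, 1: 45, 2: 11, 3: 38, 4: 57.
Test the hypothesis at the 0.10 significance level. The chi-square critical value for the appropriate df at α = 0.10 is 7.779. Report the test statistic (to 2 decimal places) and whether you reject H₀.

cat         O        E   (O−E)²/E
0          33       24      3.375
1          52       45      1.089
2          10       11      0.091
3          41       38      0.237
4          39       57      5.684
Sum = 10.48
df = 4. Since 10.48 > 7.779, we reject H₀.

10.48; reject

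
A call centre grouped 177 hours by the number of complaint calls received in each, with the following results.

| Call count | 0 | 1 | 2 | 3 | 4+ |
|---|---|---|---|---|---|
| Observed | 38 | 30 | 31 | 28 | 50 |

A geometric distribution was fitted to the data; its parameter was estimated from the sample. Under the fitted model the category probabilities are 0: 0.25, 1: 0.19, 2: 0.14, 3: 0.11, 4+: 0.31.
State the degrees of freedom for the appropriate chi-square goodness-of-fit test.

3

There are k = 5 categories and 1 parameter estimated from the data, so df = 5 − 1 − 1 = 3.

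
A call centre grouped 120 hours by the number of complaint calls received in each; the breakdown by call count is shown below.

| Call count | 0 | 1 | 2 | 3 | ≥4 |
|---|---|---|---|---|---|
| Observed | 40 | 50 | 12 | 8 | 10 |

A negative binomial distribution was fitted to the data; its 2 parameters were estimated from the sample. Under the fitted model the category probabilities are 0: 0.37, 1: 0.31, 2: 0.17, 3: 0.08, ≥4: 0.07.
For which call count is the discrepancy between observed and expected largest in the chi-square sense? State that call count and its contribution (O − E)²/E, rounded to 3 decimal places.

Expected counts E_i = n·p_i: 120×0.37 = 44.4, 120×0.31 = 37.2, 120×0.17 = 20.4, 120×0.08 = 9.6, 120×0.07 = 8.4.
cat         O        E   (O−E)²/E
0          40     44.4     0.4360
1          50     37.2     4.4043
2          12     20.4     3.4588
3           8      9.6     0.2667
≥4         10      8.4     0.3048
The largest term is for 1: 4.404.

1, 4.404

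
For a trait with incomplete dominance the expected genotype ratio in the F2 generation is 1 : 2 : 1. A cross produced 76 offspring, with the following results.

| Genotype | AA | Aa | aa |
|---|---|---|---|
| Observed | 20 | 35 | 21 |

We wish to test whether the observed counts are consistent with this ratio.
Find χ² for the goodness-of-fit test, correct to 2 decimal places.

0.50

Ratio total = 4. Expected counts: 76×1/4 = 19, 76×2/4 = 38, 76×1/4 = 19.
AA: (20 − 19)²/19 = 1/19 = 0.053
Aa: (35 − 38)²/38 = 9/38 = 0.237
aa: (21 − 19)²/19 = 4/19 = 0.211
Sum = 0.50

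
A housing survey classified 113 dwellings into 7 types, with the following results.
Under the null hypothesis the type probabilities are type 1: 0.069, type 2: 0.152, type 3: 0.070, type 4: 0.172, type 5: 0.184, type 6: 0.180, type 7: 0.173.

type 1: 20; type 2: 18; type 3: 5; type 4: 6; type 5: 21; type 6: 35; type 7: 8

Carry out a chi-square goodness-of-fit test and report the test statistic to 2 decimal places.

Expected counts E_i = n·p_i: 113×0.069 = 7.797, 113×0.152 = 17.176, 113×0.070 = 7.91, 113×0.172 = 19.436, 113×0.184 = 20.792, 113×0.180 = 20.34, 113×0.173 = 19.549.
type 1: (20 − 7.797)²/7.797 = 148.913209/7.797 = 19.099
type 2: (18 − 17.176)²/17.176 = 0.678976/17.176 = 0.040
type 3: (5 − 7.91)²/7.91 = 8.4681/7.91 = 1.071
type 4: (6 − 19.436)²/19.436 = 180.526096/19.436 = 9.288
type 5: (21 − 20.792)²/20.792 = 0.043264/20.792 = 0.002
type 6: (35 − 20.34)²/20.34 = 214.9156/20.34 = 10.566
type 7: (8 − 19.549)²/19.549 = 133.379401/19.549 = 6.823
Sum = 46.89

46.89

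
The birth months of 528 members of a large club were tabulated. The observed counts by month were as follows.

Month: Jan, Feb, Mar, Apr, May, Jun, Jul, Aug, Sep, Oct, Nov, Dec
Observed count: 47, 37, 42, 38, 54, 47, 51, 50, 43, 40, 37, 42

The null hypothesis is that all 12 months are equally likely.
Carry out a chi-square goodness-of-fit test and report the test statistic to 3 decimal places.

8.227

Under H₀ each category has probability 1/12, so each expected count is 528/12 = 44.
Jan: (47 − 44)²/44 = 9/44 = 0.2045
Feb: (37 − 44)²/44 = 49/44 = 1.1136
Mar: (42 − 44)²/44 = 4/44 = 0.0909
Apr: (38 − 44)²/44 = 36/44 = 0.8182
May: (54 − 44)²/44 = 100/44 = 2.2727
Jun: (47 − 44)²/44 = 9/44 = 0.2045
Jul: (51 − 44)²/44 = 49/44 = 1.1136
Aug: (50 − 44)²/44 = 36/44 = 0.8182
Sep: (43 − 44)²/44 = 1/44 = 0.0227
Oct: (40 − 44)²/44 = 16/44 = 0.3636
Nov: (37 − 44)²/44 = 49/44 = 1.1136
Dec: (42 − 44)²/44 = 4/44 = 0.0909
Sum = 8.227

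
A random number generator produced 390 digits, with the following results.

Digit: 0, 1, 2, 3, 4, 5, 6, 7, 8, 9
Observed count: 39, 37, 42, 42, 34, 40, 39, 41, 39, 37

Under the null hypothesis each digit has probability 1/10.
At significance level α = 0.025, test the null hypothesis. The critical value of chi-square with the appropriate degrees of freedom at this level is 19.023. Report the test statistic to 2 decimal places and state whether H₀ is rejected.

1.44; do not reject

Expected count for each of the 10 categories: 390/10 = 39.
cat         O        E   (O−E)²/E
0          39       39      0.000
1          37       39      0.103
2          42       39      0.231
3          42       39      0.231
4          34       39      0.641
5          40       39      0.026
6          39       39      0.000
7          41       39      0.103
8          39       39      0.000
9          37       39      0.103
Sum = 1.44
df = 9. Since 1.44 < 19.023, we do not reject H₀.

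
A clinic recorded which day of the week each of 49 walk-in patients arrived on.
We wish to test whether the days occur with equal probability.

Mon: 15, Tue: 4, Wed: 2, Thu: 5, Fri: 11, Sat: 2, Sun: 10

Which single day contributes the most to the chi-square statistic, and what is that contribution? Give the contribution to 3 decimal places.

Under H₀ each category has probability 1/7, so each expected count is 49/7 = 7.
cat         O        E   (O−E)²/E
Mon        15        7     9.1429
Tue         4        7     1.2857
Wed         2        7     3.5714
Thu         5        7     0.5714
Fri        11        7     2.2857
Sat         2        7     3.5714
Sun        10        7     1.2857
The largest term is for Mon: 9.143.

Mon, 9.143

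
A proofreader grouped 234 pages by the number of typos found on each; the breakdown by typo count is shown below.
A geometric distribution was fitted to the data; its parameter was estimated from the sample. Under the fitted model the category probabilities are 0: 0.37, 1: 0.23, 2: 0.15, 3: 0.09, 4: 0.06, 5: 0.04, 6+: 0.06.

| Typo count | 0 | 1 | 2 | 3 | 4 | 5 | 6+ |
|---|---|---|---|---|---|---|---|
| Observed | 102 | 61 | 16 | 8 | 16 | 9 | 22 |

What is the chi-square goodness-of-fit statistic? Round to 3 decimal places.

Expected counts E_i = n·p_i: 234×0.37 = 86.58, 234×0.23 = 53.82, 234×0.15 = 35.1, 234×0.09 = 21.06, 234×0.06 = 14.04, 234×0.04 = 9.36, 234×0.06 = 14.04.
χ² = (102−86.58)²/86.58 + (61−53.82)²/53.82 + (16−35.1)²/35.1 + (8−21.06)²/21.06 + (16−14.04)²/14.04 + (9−9.36)²/9.36 + (22−14.04)²/14.04
   = 2.7463 + 0.9579 + 10.3934 + 8.0989 + 0.2736 + 0.0138 + 4.5129
Sum = 26.997

26.997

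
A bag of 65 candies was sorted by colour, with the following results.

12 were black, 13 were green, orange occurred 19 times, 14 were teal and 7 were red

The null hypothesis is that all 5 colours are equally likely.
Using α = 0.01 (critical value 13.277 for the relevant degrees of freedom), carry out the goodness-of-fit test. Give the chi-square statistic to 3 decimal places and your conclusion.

5.692; do not reject

Under H₀ each category has probability 1/5, so each expected count is 65/5 = 13.
black: (12 − 13)²/13 = 1/13 = 0.0769
green: (13 − 13)²/13 = 0/13 = 0.0000
orange: (19 − 13)²/13 = 36/13 = 2.7692
teal: (14 − 13)²/13 = 1/13 = 0.0769
red: (7 − 13)²/13 = 36/13 = 2.7692
Sum = 5.692
df = 4. Since 5.692 < 13.277, we do not reject H₀.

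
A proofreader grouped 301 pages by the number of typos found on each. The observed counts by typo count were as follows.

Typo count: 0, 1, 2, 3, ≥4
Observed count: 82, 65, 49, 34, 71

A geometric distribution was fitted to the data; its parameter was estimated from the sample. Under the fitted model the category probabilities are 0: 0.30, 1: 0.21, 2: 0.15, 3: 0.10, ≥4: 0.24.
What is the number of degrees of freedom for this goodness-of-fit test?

3

There are k = 5 categories and 1 parameter estimated from the data, so df = 5 − 1 − 1 = 3.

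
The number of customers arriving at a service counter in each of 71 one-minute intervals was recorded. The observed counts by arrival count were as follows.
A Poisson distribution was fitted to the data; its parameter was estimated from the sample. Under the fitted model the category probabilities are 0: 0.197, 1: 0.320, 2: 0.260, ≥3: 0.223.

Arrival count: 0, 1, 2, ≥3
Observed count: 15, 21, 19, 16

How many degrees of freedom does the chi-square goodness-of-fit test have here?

2

There are k = 4 categories and 1 parameter estimated from the data, so df = 4 − 1 − 1 = 2.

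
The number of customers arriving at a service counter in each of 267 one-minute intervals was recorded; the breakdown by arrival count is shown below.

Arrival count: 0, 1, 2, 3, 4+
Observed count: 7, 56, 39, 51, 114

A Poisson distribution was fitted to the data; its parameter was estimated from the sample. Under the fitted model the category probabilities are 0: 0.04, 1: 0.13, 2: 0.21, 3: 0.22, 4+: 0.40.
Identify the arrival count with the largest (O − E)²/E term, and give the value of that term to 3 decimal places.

Expected counts E_i = n·p_i: 267×0.04 = 10.68, 267×0.13 = 34.71, 267×0.21 = 56.07, 267×0.22 = 58.74, 267×0.40 = 106.8.
cat         O        E   (O−E)²/E
0           7    10.68     1.2680
1          56    34.71    13.0586
2          39    56.07     5.1968
3          51    58.74     1.0199
4+        114    106.8     0.4854
The largest term is for 1: 13.059.

1, 13.059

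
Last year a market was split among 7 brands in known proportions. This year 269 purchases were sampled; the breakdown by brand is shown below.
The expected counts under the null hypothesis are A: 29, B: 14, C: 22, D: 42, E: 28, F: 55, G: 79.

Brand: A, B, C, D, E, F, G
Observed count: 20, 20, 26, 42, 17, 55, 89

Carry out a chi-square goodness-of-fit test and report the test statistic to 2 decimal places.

χ² = (20−29)²/29 + (20−14)²/14 + (26−22)²/22 + (42−42)²/42 + (17−28)²/28 + (55−55)²/55 + (89−79)²/79
   = 2.793 + 2.571 + 0.727 + 0.000 + 4.321 + 0.000 + 1.266
Sum = 11.68

11.68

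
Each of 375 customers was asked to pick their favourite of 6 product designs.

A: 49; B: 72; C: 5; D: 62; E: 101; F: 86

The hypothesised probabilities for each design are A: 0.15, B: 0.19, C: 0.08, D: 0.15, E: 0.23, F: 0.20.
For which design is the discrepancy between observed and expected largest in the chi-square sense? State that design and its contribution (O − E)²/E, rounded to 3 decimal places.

Expected counts E_i = n·p_i: 375×0.15 = 56.25, 375×0.19 = 71.25, 375×0.08 = 30, 375×0.15 = 56.25, 375×0.23 = 86.25, 375×0.20 = 75.
A: (49 − 56.25)²/56.25 = 52.5625/56.25 = 0.9344
B: (72 − 71.25)²/71.25 = 0.5625/71.25 = 0.0079
C: (5 − 30)²/30 = 625/30 = 20.8333
D: (62 − 56.25)²/56.25 = 33.0625/56.25 = 0.5878
E: (101 − 86.25)²/86.25 = 217.5625/86.25 = 2.5225
F: (86 − 75)²/75 = 121/75 = 1.6133
The largest term is for C: 20.833.

C, 20.833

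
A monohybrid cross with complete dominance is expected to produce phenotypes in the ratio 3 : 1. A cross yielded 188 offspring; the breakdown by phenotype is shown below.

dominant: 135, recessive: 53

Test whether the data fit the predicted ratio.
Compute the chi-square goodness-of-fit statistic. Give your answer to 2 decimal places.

1.02

Ratio total = 4. Expected counts: 188×3/4 = 141, 188×1/4 = 47.
χ² = (135−141)²/141 + (53−47)²/47
   = 0.255 + 0.766
Sum = 1.02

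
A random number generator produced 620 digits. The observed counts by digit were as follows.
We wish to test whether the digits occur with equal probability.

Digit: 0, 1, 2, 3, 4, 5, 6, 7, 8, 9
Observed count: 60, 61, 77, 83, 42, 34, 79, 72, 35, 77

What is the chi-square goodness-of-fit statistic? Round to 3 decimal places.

51.581

Under H₀ each category has probability 1/10, so each expected count is 620/10 = 62.
cat         O        E   (O−E)²/E
0          60       62     0.0645
1          61       62     0.0161
2          77       62     3.6290
3          83       62     7.1129
4          42       62     6.4516
5          34       62    12.6452
6          79       62     4.6613
7          72       62     1.6129
8          35       62    11.7581
9          77       62     3.6290
Sum = 51.581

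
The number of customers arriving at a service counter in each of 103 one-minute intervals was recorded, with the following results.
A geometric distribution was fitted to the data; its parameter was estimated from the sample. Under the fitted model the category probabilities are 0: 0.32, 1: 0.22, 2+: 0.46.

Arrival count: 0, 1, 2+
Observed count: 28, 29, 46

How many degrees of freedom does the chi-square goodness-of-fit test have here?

1

There are k = 3 categories and 1 parameter estimated from the data, so df = 3 − 1 − 1 = 1.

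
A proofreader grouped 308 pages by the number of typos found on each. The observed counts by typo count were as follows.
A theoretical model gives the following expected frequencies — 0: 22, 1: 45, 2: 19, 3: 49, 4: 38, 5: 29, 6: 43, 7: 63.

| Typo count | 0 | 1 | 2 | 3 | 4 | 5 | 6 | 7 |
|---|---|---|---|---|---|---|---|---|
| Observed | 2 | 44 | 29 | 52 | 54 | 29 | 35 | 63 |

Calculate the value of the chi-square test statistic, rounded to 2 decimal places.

31.88

cat         O        E   (O−E)²/E
0           2       22     18.182
1          44       45      0.022
2          29       19      5.263
3          52       49      0.184
4          54       38      6.737
5          29       29      0.000
6          35       43      1.488
7          63       63      0.000
Sum = 31.88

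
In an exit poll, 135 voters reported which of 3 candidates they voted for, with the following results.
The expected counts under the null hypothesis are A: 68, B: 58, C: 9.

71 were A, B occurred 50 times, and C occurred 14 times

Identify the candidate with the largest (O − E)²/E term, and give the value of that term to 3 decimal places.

cat         O        E   (O−E)²/E
A          71       68     0.1324
B          50       58     1.1034
C          14        9     2.7778
The largest term is for C: 2.778.

C, 2.778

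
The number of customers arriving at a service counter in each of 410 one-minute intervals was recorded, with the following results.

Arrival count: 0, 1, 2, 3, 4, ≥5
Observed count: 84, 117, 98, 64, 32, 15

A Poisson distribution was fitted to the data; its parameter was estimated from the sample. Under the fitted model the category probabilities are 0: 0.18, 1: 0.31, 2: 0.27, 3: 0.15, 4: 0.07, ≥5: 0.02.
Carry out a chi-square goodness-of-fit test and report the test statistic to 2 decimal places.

Expected counts E_i = n·p_i: 410×0.18 = 73.8, 410×0.31 = 127.1, 410×0.27 = 110.7, 410×0.15 = 61.5, 410×0.07 = 28.7, 410×0.02 = 8.2.
0: (84 − 73.8)²/73.8 = 104.04/73.8 = 1.410
1: (117 − 127.1)²/127.1 = 102.01/127.1 = 0.803
2: (98 − 110.7)²/110.7 = 161.29/110.7 = 1.457
3: (64 − 61.5)²/61.5 = 6.25/61.5 = 0.102
4: (32 − 28.7)²/28.7 = 10.89/28.7 = 0.379
≥5: (15 − 8.2)²/8.2 = 46.24/8.2 = 5.639
Sum = 9.79

9.79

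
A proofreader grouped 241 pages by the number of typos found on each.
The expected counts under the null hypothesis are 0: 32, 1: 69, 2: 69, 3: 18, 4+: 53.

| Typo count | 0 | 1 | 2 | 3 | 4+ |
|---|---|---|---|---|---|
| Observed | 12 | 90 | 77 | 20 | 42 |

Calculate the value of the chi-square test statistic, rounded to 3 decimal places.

cat         O        E   (O−E)²/E
0          12       32    12.5000
1          90       69     6.3913
2          77       69     0.9275
3          20       18     0.2222
4+         42       53     2.2830
Sum = 22.324

22.324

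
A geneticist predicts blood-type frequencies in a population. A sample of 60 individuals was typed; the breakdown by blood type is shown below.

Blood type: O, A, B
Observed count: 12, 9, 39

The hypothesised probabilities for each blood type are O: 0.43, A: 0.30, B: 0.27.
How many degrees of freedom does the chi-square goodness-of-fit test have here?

There are k = 3 categories and no parameters were estimated from the data, so df = 3 − 1 = 2.

2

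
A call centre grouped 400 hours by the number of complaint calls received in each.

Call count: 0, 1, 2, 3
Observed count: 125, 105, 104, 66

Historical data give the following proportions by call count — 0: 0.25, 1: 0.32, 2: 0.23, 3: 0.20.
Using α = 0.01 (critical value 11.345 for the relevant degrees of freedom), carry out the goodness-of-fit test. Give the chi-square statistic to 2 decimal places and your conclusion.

14.40; reject

Expected counts E_i = n·p_i: 400×0.25 = 100, 400×0.32 = 128, 400×0.23 = 92, 400×0.20 = 80.
0: (125 − 100)²/100 = 625/100 = 6.250
1: (105 − 128)²/128 = 529/128 = 4.133
2: (104 − 92)²/92 = 144/92 = 1.565
3: (66 − 80)²/80 = 196/80 = 2.450
Sum = 14.40
df = 3. Since 14.40 > 11.345, we reject H₀.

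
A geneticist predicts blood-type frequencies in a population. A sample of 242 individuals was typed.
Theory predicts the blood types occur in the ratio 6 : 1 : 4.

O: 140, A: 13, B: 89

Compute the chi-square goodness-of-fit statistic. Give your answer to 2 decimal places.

4.18

Ratio total = 11. Expected counts: 242×6/11 = 132, 242×1/11 = 22, 242×4/11 = 88.
χ² = (140−132)²/132 + (13−22)²/22 + (89−88)²/88
   = 0.485 + 3.682 + 0.011
Sum = 4.18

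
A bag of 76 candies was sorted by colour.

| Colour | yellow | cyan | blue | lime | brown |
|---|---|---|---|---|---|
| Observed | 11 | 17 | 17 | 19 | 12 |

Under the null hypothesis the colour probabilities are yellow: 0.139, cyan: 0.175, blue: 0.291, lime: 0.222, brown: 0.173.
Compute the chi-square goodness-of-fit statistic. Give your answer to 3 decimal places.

2.599

Expected counts E_i = n·p_i: 76×0.139 = 10.564, 76×0.175 = 13.3, 76×0.291 = 22.116, 76×0.222 = 16.872, 76×0.173 = 13.148.
χ² = (11−10.564)²/10.564 + (17−13.3)²/13.3 + (17−22.116)²/22.116 + (19−16.872)²/16.872 + (12−13.148)²/13.148
   = 0.0180 + 1.0293 + 1.1835 + 0.2684 + 0.1002
Sum = 2.599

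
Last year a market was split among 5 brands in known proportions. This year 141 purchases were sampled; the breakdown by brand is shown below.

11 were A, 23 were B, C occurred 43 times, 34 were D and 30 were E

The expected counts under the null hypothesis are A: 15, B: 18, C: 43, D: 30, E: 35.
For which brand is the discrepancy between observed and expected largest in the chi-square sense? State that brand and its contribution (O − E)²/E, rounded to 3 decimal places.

B, 1.389

A: (11 − 15)²/15 = 16/15 = 1.0667
B: (23 − 18)²/18 = 25/18 = 1.3889
C: (43 − 43)²/43 = 0/43 = 0.0000
D: (34 − 30)²/30 = 16/30 = 0.5333
E: (30 − 35)²/35 = 25/35 = 0.7143
The largest term is for B: 1.389.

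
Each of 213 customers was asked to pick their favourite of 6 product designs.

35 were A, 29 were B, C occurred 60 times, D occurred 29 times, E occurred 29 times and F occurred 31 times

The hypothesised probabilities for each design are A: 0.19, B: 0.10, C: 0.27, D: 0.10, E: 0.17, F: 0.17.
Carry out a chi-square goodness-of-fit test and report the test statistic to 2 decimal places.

8.60

Expected counts E_i = n·p_i: 213×0.19 = 40.47, 213×0.10 = 21.3, 213×0.27 = 57.51, 213×0.10 = 21.3, 213×0.17 = 36.21, 213×0.17 = 36.21.
cat         O        E   (O−E)²/E
A          35    40.47      0.739
B          29     21.3      2.784
C          60    57.51      0.108
D          29     21.3      2.784
E          29    36.21      1.436
F          31    36.21      0.750
Sum = 8.60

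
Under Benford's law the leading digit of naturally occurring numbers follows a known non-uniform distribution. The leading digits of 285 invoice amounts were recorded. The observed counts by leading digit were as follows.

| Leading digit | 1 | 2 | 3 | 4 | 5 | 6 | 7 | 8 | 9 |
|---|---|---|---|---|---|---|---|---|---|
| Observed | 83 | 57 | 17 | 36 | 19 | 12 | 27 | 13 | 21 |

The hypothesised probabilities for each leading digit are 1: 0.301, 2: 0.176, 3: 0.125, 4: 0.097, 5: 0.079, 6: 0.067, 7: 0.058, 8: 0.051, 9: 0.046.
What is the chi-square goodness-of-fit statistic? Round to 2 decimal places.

Expected counts E_i = n·p_i: 285×0.301 = 85.785, 285×0.176 = 50.16, 285×0.125 = 35.625, 285×0.097 = 27.645, 285×0.079 = 22.515, 285×0.067 = 19.095, 285×0.058 = 16.53, 285×0.051 = 14.535, 285×0.046 = 13.11.
1: (83 − 85.785)²/85.785 = 7.756225/85.785 = 0.090
2: (57 − 50.16)²/50.16 = 46.7856/50.16 = 0.933
3: (17 − 35.625)²/35.625 = 346.890625/35.625 = 9.737
4: (36 − 27.645)²/27.645 = 69.806025/27.645 = 2.525
5: (19 − 22.515)²/22.515 = 12.355225/22.515 = 0.549
6: (12 − 19.095)²/19.095 = 50.339025/19.095 = 2.636
7: (27 − 16.53)²/16.53 = 109.6209/16.53 = 6.632
8: (13 − 14.535)²/14.535 = 2.356225/14.535 = 0.162
9: (21 − 13.11)²/13.11 = 62.2521/13.11 = 4.748
Sum = 28.01

28.01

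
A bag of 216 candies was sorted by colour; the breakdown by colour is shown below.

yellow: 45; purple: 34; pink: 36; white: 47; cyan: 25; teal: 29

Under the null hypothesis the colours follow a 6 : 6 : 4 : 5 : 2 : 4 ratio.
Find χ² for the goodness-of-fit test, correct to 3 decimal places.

11.340

Ratio total = 27. Expected counts: 216×6/27 = 48, 216×6/27 = 48, 216×4/27 = 32, 216×5/27 = 40, 216×2/27 = 16, 216×4/27 = 32.
yellow: (45 − 48)²/48 = 9/48 = 0.1875
purple: (34 − 48)²/48 = 196/48 = 4.0833
pink: (36 − 32)²/32 = 16/32 = 0.5000
white: (47 − 40)²/40 = 49/40 = 1.2250
cyan: (25 − 16)²/16 = 81/16 = 5.0625
teal: (29 − 32)²/32 = 9/32 = 0.2813
Sum = 11.340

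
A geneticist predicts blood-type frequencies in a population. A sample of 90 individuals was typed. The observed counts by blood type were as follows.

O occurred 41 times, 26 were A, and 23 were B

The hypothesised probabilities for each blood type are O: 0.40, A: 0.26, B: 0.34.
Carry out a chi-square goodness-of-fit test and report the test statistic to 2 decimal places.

2.87

Expected counts E_i = n·p_i: 90×0.40 = 36, 90×0.26 = 23.4, 90×0.34 = 30.6.
cat         O        E   (O−E)²/E
O          41       36      0.694
A          26     23.4      0.289
B          23     30.6      1.888
Sum = 2.87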